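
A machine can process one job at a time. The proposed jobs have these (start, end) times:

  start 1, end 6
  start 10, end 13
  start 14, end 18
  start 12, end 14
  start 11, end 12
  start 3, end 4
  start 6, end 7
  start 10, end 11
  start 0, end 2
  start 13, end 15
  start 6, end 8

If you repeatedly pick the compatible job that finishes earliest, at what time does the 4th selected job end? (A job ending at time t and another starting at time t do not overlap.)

Order by finish time; keep every interval that doesn't clash with the previous kept one.
Sorted by end: (0,2)  (3,4)  (1,6)  (6,7)  (6,8)  (10,11)  (11,12)  (10,13)  (12,14)  (13,15)  (14,18)
take (0,2); take (3,4); take (6,7); take (10,11); take (11,12); skip (10,13); take (12,14); skip (13,15); take (14,18).
Selected: (0,2) (3,4) (6,7) (10,11) (11,12) (12,14) (14,18)

11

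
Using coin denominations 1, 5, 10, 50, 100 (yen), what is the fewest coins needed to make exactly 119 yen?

7

Greedy: take as many of the largest coin as possible, then repeat with the remainder.
119 − 1×100→19 − 1×10→9 − 1×5→4 − 4×1→0
Total coins = 1 + 1 + 1 + 4 = 7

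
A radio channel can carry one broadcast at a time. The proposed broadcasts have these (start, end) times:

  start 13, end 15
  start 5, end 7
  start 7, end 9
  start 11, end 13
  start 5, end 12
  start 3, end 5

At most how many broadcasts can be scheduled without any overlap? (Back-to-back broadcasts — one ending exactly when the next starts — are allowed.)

5

Greedy by earliest finish: after sorting by end time, pick each interval compatible with the last pick.
Sorted by end: (3,5)  (5,7)  (7,9)  (5,12)  (11,13)  (13,15)
take (3,5); take (5,7); take (7,9); take (11,13); take (13,15).
Selected 5 broadcasts.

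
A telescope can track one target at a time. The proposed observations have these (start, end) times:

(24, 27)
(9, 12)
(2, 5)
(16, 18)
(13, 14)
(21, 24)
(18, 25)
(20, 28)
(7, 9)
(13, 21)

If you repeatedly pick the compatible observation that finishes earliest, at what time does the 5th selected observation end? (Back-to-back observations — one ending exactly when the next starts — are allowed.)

Greedy by earliest finish: after sorting by end time, pick each interval compatible with the last pick.
Sorted by end: (2,5)  (7,9)  (9,12)  (13,14)  (16,18)  (13,21)  (21,24)  (18,25)  (24,27)  (20,28)
take (2,5); take (7,9); take (9,12); take (13,14); take (16,18); skip (13,21); take (21,24); skip (18,25); take (24,27).
Selected: (2,5) (7,9) (9,12) (13,14) (16,18) (21,24) (24,27)

18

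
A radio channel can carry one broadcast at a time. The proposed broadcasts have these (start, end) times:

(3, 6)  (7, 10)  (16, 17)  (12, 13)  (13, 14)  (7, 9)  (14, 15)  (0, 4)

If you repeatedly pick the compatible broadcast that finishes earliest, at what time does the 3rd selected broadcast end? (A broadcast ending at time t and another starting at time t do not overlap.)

13

Sort by end time and greedily take each interval whose start is ≥ the last chosen end.
Sorted by end: (0,4)  (3,6)  (7,9)  (7,10)  (12,13)  (13,14)  (14,15)  (16,17)
take (0,4); take (7,9); take (12,13); take (13,14); take (14,15); take (16,17).
Selected: (0,4) (7,9) (12,13) (13,14) (14,15) (16,17)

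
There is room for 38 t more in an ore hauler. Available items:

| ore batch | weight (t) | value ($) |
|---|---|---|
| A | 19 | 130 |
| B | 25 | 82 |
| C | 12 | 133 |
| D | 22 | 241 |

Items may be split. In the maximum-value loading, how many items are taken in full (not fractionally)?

Sort by value per unit weight and fill in that order.
Order: C (133/12=11.08) > D (241/22=10.95) > A (130/19=6.84) > B (82/25=3.28)
Fill: take C (12 @ 133) → take D (22 @ 241) → take 4/19 of A → 27.37; 38/38 used.
2 item(s) taken whole; one partial (take 4/19 of A).

2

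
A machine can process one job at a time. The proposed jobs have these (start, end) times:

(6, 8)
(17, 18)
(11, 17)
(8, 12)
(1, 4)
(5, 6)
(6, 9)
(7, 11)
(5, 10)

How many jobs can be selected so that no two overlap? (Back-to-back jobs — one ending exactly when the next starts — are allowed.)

5

Sort by end time and greedily take each interval whose start is ≥ the last chosen end.
Sorted by end: (1,4)  (5,6)  (6,8)  (6,9)  (5,10)  (7,11)  (8,12)  (11,17)  (17,18)
take (1,4); take (5,6); take (6,8); take (8,12); skip (11,17); take (17,18).
Selected 5 jobs.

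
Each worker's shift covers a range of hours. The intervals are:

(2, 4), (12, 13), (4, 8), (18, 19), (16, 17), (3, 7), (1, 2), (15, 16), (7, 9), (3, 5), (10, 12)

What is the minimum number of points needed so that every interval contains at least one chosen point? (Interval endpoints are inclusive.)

Process intervals by earliest right end; each time one isn't hit yet, stab at its right endpoint.
By right end: [1,2]  [2,4]  [3,5]  [3,7]  [4,8]  [7,9]  [10,12]  [12,13]  [15,16]  [16,17]  [18,19]
[1,2] uncovered → point at 2; [3,5] uncovered → point at 5; [7,9] uncovered → point at 9; [10,12] uncovered → point at 12; [15,16] uncovered → point at 16; [18,19] uncovered → point at 19.
Points: 2, 5, 9, 12, 16, 19 (6 total).

6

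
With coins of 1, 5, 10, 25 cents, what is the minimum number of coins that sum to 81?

Greedy: take as many of the largest coin as possible, then repeat with the remainder.
81 − 3×25→6 − 1×5→1 − 1×1→0
Total coins = 3 + 1 + 1 = 5

5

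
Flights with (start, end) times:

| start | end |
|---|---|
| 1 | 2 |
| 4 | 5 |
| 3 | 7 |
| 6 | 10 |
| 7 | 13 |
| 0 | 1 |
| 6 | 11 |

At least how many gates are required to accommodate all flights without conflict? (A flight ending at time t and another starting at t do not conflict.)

starts: [0, 1, 3, 4, 6, 6, 7]
ends:   [1, 2, 5, 7, 10, 11, 13]
s0→1 e1→0 s1→1 e2→0 s3→1 s4→2 e5→1 s6→2 s6→3  — peak 3.

3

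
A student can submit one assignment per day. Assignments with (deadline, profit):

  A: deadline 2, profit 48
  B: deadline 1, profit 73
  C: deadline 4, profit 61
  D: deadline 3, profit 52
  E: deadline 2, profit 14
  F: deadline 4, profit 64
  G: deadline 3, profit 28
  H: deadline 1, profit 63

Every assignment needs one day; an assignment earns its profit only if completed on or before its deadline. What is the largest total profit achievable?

250

Profit order: B=73 F=64 H=63 C=61 D=52 A=48 G=28 E=14
Assign: B→slot 1, F→slot 4, H skipped, C→slot 3, D→slot 2, A skipped, G skipped, E skipped.
Slots: [1:B] [2:D] [3:C] [4:F]
Profit = 73 + 52 + 61 + 64 = 250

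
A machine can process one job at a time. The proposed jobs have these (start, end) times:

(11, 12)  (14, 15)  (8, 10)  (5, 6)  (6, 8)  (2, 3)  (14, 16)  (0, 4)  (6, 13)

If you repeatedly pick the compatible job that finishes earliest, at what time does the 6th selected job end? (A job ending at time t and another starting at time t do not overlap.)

15

By end time: (2,3), (0,4), (5,6), (6,8), (8,10), (11,12), (6,13), (14,15), (14,16).
Pick (2,3); next start ≥ 3 → (5,6); next start ≥ 6 → (6,8); next start ≥ 8 → (8,10); next start ≥ 10 → (11,12); next start ≥ 12 → (14,15).
Selected: (2,3) (5,6) (6,8) (8,10) (11,12) (14,15)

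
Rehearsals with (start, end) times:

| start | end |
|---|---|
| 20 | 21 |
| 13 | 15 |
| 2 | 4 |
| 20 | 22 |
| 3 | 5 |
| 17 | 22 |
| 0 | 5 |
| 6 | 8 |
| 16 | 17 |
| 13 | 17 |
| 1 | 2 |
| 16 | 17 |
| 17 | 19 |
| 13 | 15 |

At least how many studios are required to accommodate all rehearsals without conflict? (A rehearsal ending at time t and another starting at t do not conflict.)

3

Events (time:±→running): 0:+→1 1:+→2 2:-→1 2:+→2 3:+→3 … peak 3.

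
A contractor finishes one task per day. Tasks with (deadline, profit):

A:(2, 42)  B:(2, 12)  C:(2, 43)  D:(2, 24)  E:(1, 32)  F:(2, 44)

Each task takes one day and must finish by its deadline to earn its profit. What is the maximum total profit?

By profit: F(d2,44), C(d2,43), A(d2,42), E(d1,32), D(d2,24), B(d2,12)
F→slot 2; C→slot 1; A skipped; E skipped; D skipped; B skipped.
Profit = 43 + 44 = 87

87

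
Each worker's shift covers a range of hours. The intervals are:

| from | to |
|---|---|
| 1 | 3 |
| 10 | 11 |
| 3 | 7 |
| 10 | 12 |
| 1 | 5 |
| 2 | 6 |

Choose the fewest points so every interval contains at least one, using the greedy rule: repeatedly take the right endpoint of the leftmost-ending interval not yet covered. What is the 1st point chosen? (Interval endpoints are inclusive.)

3

Process intervals by earliest right end; each time one isn't hit yet, stab at its right endpoint.
By right end: [1,3]  [1,5]  [2,6]  [3,7]  [10,11]  [10,12]
[1,3] uncovered → point at 3; [10,11] uncovered → point at 11.
Points: 3, 11 (2 total).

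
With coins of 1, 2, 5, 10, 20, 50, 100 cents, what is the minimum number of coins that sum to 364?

7

Use the largest denomination that fits, subtract, and repeat.
364 = 3×100 + 1×50 + 1×10 + 2×2
Total coins = 3 + 1 + 1 + 2 = 7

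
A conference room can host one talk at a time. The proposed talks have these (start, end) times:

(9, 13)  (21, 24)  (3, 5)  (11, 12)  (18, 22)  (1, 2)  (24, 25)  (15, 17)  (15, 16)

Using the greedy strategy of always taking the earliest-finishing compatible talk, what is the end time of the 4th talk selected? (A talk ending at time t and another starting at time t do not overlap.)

Order by finish time; keep every interval that doesn't clash with the previous kept one.
By end time: (1,2), (3,5), (11,12), (9,13), (15,16), (15,17), (18,22), (21,24), (24,25).
Pick (1,2); next start ≥ 2 → (3,5); next start ≥ 5 → (11,12); next start ≥ 12 → (15,16); next start ≥ 16 → (18,22); next start ≥ 22 → (24,25).
Selected: (1,2) (3,5) (11,12) (15,16) (18,22) (24,25)

16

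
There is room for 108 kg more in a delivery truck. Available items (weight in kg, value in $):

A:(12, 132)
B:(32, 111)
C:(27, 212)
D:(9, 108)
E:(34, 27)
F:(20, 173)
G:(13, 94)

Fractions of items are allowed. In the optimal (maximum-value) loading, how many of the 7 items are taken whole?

5

Greedy by value/weight ratio, highest first.
Ratios (sorted): D 12.00, A 11.00, F 8.65, C 7.85, G 7.23, B 3.47, E 0.79
take D (9 @ 108); take A (12 @ 132); take F (20 @ 173); take C (27 @ 212); take G (13 @ 94); take 27/32 of B → 93.66. Capacity used 108/108.
5 item(s) taken whole; one partial (take 27/32 of B).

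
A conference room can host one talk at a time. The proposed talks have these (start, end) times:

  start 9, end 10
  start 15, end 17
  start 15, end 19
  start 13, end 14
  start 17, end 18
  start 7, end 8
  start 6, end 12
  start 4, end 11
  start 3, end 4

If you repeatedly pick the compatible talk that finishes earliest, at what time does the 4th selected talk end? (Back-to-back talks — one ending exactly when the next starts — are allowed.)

Sorted by end: (3,4)  (7,8)  (9,10)  (4,11)  (6,12)  (13,14)  (15,17)  (17,18)  (15,19)
take (3,4); take (7,8); take (9,10); skip (4,11); take (13,14); take (15,17); take (17,18); skip (15,19).
Selected: (3,4) (7,8) (9,10) (13,14) (15,17) (17,18)

14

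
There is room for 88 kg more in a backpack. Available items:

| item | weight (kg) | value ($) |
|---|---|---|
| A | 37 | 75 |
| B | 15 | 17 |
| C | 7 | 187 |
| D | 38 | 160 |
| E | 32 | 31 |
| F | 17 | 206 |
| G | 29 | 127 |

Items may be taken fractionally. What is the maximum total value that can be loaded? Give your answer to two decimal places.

667.37

Ratios (sorted): C 26.71, F 12.12, G 4.38, D 4.21, A 2.03, B 1.13, E 0.97
take C (7 @ 187); take F (17 @ 206); take G (29 @ 127); take 35/38 of D → 147.37. Capacity used 88/88.
Total value = 667.37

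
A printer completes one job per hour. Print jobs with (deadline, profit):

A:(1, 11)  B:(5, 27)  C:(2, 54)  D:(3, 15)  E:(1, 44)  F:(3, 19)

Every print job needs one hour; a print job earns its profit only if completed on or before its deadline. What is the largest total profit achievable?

144

Take jobs in profit order; each goes to the latest open slot no later than its deadline.
Profit order: C=54 E=44 B=27 F=19 D=15 A=11
Assign: C→slot 2, E→slot 1, B→slot 5, F→slot 3, D skipped, A skipped.
Slots: [1:E] [2:C] [3:F] [5:B]
Profit = 44 + 54 + 19 + 27 = 144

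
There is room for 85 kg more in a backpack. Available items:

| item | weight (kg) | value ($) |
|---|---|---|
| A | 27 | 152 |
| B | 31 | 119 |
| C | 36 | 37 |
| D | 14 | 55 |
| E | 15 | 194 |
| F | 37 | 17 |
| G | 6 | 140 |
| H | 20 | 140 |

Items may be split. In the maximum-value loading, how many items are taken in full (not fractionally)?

Greedy by value/weight ratio, highest first.
Ratios (sorted): G 23.33, E 12.93, H 7.00, A 5.63, D 3.93, B 3.84, C 1.03, F 0.46
take G (6 @ 140); take E (15 @ 194); take H (20 @ 140); take A (27 @ 152); take D (14 @ 55); take 3/31 of B → 11.52. Capacity used 85/85.
5 item(s) taken whole; one partial (take 3/31 of B).

5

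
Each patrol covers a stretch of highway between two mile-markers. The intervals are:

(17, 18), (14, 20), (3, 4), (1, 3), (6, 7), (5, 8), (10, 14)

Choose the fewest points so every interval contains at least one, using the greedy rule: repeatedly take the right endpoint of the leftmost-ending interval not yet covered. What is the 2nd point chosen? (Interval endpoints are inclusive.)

By right end: [1,3]  [3,4]  [6,7]  [5,8]  [10,14]  [17,18]  [14,20]
[1,3] uncovered → point at 3; [6,7] uncovered → point at 7; [10,14] uncovered → point at 14; [17,18] uncovered → point at 18.
Points: 3, 7, 14, 18 (4 total).

7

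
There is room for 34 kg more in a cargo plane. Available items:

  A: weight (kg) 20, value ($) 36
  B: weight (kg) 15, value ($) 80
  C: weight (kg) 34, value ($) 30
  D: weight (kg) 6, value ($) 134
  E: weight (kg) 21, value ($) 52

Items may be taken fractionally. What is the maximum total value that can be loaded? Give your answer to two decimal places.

Ratios (sorted): D 22.33, B 5.33, E 2.48, A 1.80, C 0.88
take D (6 @ 134); take B (15 @ 80); take 13/21 of E → 32.19. Capacity used 34/34.
Total value = 246.19

246.19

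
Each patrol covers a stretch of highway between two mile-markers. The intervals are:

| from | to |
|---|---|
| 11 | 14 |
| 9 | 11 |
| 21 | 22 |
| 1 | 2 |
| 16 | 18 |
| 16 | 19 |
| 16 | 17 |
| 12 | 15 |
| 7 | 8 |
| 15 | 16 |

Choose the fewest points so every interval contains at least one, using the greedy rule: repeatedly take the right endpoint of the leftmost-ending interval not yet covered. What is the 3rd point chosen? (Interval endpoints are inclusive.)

11

Sorted: [1,2] [7,8] [9,11] [11,14] [12,15] [15,16] [16,17] [16,18] [16,19] [21,22]
{[1,2]} hit by 2; {[7,8]} hit by 8; {[9,11],[11,14]} hit by 11; {[12,15],[15,16]} hit by 15; {[16,17],[16,18],[16,19]} hit by 17; {[21,22]} hit by 22.
Points: 2, 8, 11, 15, 17, 22 (6 total).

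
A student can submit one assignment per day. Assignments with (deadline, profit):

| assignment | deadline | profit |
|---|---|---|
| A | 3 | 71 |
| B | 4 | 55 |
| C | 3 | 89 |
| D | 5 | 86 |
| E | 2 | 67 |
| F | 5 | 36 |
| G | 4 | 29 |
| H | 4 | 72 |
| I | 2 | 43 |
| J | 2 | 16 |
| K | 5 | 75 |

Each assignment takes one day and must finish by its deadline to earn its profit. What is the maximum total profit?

Take jobs in profit order; each goes to the latest open slot no later than its deadline.
By profit: C(d3,89), D(d5,86), K(d5,75), H(d4,72), A(d3,71), E(d2,67), B(d4,55), I(d2,43), F(d5,36), G(d4,29), J(d2,16)
C→slot 3; D→slot 5; K→slot 4; H→slot 2; A→slot 1; E skipped; B skipped; I skipped; F skipped; G skipped; J skipped.
Profit = 71 + 72 + 89 + 75 + 86 = 393

393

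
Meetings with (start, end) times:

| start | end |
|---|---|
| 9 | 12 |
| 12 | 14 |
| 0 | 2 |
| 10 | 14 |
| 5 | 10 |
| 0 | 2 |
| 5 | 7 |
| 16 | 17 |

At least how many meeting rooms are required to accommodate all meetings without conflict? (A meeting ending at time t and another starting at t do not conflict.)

starts: [0, 0, 5, 5, 9, 10, 12, 16]
ends:   [2, 2, 7, 10, 12, 14, 14, 17]
s0→1 s0→2  — peak 2.

2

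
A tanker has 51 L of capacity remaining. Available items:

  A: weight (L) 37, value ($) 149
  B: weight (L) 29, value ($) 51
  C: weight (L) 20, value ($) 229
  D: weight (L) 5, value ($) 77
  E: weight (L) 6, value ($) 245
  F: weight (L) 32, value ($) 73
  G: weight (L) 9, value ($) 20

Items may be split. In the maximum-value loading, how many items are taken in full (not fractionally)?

3

Greedy by value/weight ratio, highest first.
Ratios (sorted): E 40.83, D 15.40, C 11.45, A 4.03, F 2.28, G 2.22, B 1.76
take E (6 @ 245); take D (5 @ 77); take C (20 @ 229); take 20/37 of A → 80.54. Capacity used 51/51.
3 item(s) taken whole; one partial (take 20/37 of A).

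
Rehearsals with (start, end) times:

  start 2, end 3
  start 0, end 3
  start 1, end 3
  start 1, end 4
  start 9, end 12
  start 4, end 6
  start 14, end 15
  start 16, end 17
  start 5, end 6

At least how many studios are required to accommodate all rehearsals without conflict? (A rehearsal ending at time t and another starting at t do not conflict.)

4

The answer is the maximum number of intervals overlapping at any instant.
starts: [0, 1, 1, 2, 4, 5, 9, 14, 16]
ends:   [3, 3, 3, 4, 6, 6, 12, 15, 17]
s0→1 s1→2 s1→3 s2→4  — peak 4.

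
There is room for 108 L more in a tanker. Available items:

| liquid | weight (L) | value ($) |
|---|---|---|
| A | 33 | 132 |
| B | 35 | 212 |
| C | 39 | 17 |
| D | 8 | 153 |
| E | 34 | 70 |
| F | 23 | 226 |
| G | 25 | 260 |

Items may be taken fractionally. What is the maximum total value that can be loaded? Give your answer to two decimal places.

Sort by value per unit weight and fill in that order.
Ratios (sorted): D 19.12, G 10.40, F 9.83, B 6.06, A 4.00, E 2.06, C 0.44
take D (8 @ 153); take G (25 @ 260); take F (23 @ 226); take B (35 @ 212); take 17/33 of A → 68.00. Capacity used 108/108.
Total value = 919.00

919.00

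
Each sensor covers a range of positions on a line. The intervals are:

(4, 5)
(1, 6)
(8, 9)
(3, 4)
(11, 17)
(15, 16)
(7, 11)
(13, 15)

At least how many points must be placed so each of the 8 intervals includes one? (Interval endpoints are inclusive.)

3

Sorted: [3,4] [4,5] [1,6] [8,9] [7,11] [13,15] [15,16] [11,17]
{[3,4],[4,5],[1,6]} hit by 4; {[8,9],[7,11]} hit by 9; {[13,15],[15,16],[11,17]} hit by 15.
Points: 4, 9, 15 (3 total).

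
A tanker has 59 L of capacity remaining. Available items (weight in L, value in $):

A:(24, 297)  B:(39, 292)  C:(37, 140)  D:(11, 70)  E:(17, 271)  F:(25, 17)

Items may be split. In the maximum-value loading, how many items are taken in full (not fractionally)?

2

Greedy by value/weight ratio, highest first.
Ratios (sorted): E 15.94, A 12.38, B 7.49, D 6.36, C 3.78, F 0.68
take E (17 @ 271); take A (24 @ 297); take 18/39 of B → 134.77. Capacity used 59/59.
2 item(s) taken whole; one partial (take 18/39 of B).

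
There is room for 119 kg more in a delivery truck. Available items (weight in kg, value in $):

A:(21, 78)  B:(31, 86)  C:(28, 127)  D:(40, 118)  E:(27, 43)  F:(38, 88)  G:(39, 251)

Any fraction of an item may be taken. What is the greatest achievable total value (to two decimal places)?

Sort by value per unit weight and fill in that order.
Ratios (sorted): G 6.44, C 4.54, A 3.71, D 2.95, B 2.77, F 2.32, E 1.59
take G (39 @ 251); take C (28 @ 127); take A (21 @ 78); take 31/40 of D → 91.45. Capacity used 119/119.
Total value = 547.45

547.45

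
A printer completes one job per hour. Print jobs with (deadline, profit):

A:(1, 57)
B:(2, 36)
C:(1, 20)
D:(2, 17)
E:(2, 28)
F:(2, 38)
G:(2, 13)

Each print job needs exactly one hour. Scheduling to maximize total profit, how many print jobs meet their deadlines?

Take jobs in profit order; each goes to the latest open slot no later than its deadline.
By profit: A(d1,57), F(d2,38), B(d2,36), E(d2,28), C(d1,20), D(d2,17), G(d2,13)
A→slot 1; F→slot 2; B skipped; E skipped; C skipped; D skipped; G skipped.
2 of 7 scheduled.

2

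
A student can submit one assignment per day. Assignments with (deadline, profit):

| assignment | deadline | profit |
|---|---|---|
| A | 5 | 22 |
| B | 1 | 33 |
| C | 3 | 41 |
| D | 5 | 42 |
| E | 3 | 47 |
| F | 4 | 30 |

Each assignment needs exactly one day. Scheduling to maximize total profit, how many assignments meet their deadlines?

Sort by profit descending; place each in the latest free slot ≤ its deadline.
By profit: E(d3,47), D(d5,42), C(d3,41), B(d1,33), F(d4,30), A(d5,22)
E→slot 3; D→slot 5; C→slot 2; B→slot 1; F→slot 4; A skipped.
5 of 6 scheduled.

5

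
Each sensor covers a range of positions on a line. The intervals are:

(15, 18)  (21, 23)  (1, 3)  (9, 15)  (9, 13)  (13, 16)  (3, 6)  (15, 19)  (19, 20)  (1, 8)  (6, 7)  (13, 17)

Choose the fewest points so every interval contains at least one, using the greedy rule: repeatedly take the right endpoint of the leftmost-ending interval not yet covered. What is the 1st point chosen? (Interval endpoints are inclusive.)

Process intervals by earliest right end; each time one isn't hit yet, stab at its right endpoint.
Sorted: [1,3] [3,6] [6,7] [1,8] [9,13] [9,15] [13,16] [13,17] [15,18] [15,19] [19,20] [21,23]
{[1,3],[3,6]} hit by 3; {[6,7],[1,8]} hit by 7; {[9,13],[9,15],[13,16],[13,17]} hit by 13; {[15,18],[15,19]} hit by 18; {[19,20]} hit by 20; {[21,23]} hit by 23.
Points: 3, 7, 13, 18, 20, 23 (6 total).

3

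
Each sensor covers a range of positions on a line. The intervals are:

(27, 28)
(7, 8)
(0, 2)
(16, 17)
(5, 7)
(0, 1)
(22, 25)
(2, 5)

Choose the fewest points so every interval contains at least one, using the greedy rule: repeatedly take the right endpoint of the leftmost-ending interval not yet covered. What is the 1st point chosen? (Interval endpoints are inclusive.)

1

Sort by right endpoint; whenever an interval is uncovered, place a point at its right end.
Sorted: [0,1] [0,2] [2,5] [5,7] [7,8] [16,17] [22,25] [27,28]
{[0,1],[0,2]} hit by 1; {[2,5],[5,7]} hit by 5; {[7,8]} hit by 8; {[16,17]} hit by 17; {[22,25]} hit by 25; {[27,28]} hit by 28.
Points: 1, 5, 8, 17, 25, 28 (6 total).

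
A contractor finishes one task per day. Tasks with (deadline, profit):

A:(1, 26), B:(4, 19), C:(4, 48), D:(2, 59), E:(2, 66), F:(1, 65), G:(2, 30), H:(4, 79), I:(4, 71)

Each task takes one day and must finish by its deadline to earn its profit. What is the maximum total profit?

Take jobs in profit order; each goes to the latest open slot no later than its deadline.
Profit order: H=79 I=71 E=66 F=65 D=59 C=48 G=30 A=26 B=19
Assign: H→slot 4, I→slot 3, E→slot 2, F→slot 1, D skipped, C skipped, G skipped, A skipped, B skipped.
Slots: [1:F] [2:E] [3:I] [4:H]
Profit = 65 + 66 + 71 + 79 = 281

281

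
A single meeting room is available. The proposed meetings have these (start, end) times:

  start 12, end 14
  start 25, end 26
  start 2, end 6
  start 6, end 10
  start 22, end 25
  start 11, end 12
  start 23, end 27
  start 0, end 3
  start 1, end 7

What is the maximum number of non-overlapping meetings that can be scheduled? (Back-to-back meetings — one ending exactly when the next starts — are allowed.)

6

By end time: (0,3), (2,6), (1,7), (6,10), (11,12), (12,14), (22,25), (25,26), (23,27).
Pick (0,3); next start ≥ 3 → (6,10); next start ≥ 10 → (11,12); next start ≥ 12 → (12,14); next start ≥ 14 → (22,25); next start ≥ 25 → (25,26).
Selected 6 meetings.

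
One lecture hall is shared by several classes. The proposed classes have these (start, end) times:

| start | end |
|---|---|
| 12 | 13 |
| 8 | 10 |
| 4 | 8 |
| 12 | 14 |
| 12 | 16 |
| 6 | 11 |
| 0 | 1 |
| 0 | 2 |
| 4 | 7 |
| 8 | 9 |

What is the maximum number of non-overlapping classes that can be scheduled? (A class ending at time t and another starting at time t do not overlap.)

4

Greedy by earliest finish: after sorting by end time, pick each interval compatible with the last pick.
Sorted by end: (0,1)  (0,2)  (4,7)  (4,8)  (8,9)  (8,10)  (6,11)  (12,13)  (12,14)  (12,16)
take (0,1); skip (0,2); take (4,7); take (8,9); skip (8,10); take (12,13).
Selected 4 classes.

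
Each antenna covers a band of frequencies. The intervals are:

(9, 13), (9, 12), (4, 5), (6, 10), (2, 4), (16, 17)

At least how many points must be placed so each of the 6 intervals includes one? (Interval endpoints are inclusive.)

Process intervals by earliest right end; each time one isn't hit yet, stab at its right endpoint.
Sorted: [2,4] [4,5] [6,10] [9,12] [9,13] [16,17]
{[2,4],[4,5]} hit by 4; {[6,10],[9,12],[9,13]} hit by 10; {[16,17]} hit by 17.
Points: 4, 10, 17 (3 total).

3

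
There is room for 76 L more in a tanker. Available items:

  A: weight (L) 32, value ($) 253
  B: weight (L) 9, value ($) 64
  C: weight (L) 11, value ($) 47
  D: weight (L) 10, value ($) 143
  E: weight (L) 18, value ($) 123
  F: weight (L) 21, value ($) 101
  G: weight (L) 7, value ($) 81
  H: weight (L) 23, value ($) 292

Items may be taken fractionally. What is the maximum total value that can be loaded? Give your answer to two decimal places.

Sort by value per unit weight and fill in that order.
Order: D (143/10=14.30) > H (292/23=12.70) > G (81/7=11.57) > A (253/32=7.91) > B (64/9=7.11) > E (123/18=6.83) > F (101/21=4.81) > C (47/11=4.27)
Fill: take D (10 @ 143) → take H (23 @ 292) → take G (7 @ 81) → take A (32 @ 253) → take 4/9 of B → 28.44; 76/76 used.
Total value = 797.44

797.44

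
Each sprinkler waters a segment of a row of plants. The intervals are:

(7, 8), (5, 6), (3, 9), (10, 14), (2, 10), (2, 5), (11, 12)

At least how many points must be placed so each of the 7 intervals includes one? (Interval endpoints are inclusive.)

3

Sorted: [2,5] [5,6] [7,8] [3,9] [2,10] [11,12] [10,14]
{[2,5],[5,6]} hit by 5; {[7,8],[3,9],[2,10]} hit by 8; {[11,12],[10,14]} hit by 12.
Points: 5, 8, 12 (3 total).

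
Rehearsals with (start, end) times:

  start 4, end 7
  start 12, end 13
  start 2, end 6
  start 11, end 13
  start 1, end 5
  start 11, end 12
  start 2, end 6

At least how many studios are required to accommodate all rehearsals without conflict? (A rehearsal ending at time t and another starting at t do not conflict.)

The answer is the maximum number of intervals overlapping at any instant.
starts: [1, 2, 2, 4, 11, 11, 12]
ends:   [5, 6, 6, 7, 12, 13, 13]
s1→1 s2→2 s2→3 s4→4  — peak 4.

4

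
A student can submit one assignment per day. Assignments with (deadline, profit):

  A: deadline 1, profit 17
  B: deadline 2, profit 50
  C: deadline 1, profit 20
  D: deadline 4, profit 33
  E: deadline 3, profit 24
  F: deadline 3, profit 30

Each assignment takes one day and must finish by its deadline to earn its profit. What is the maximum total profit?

By profit: B(d2,50), D(d4,33), F(d3,30), E(d3,24), C(d1,20), A(d1,17)
B→slot 2; D→slot 4; F→slot 3; E→slot 1; C skipped; A skipped.
Profit = 24 + 50 + 30 + 33 = 137

137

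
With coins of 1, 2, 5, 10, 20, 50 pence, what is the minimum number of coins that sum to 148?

Greedy: take as many of the largest coin as possible, then repeat with the remainder.
148 = 2×50 + 2×20 + 1×5 + 1×2 + 1×1
Total coins = 2 + 2 + 1 + 1 + 1 = 7

7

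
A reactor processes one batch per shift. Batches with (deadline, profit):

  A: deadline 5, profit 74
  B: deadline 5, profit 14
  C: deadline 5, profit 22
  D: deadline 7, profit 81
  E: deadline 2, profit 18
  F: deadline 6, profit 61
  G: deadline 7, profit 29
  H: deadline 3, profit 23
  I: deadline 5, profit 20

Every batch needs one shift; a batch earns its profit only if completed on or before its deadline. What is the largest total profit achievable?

310

Sort by profit descending; place each in the latest free slot ≤ its deadline.
By profit: D(d7,81), A(d5,74), F(d6,61), G(d7,29), H(d3,23), C(d5,22), I(d5,20), E(d2,18), B(d5,14)
D→slot 7; A→slot 5; F→slot 6; G→slot 4; H→slot 3; C→slot 2; I→slot 1; E skipped; B skipped.
Profit = 20 + 22 + 23 + 29 + 74 + 61 + 81 = 310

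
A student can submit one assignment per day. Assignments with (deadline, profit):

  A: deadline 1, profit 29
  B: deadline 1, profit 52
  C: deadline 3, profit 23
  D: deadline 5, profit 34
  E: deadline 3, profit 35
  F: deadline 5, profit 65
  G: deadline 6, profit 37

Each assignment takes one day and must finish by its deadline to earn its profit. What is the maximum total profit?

By profit: F(d5,65), B(d1,52), G(d6,37), E(d3,35), D(d5,34), A(d1,29), C(d3,23)
F→slot 5; B→slot 1; G→slot 6; E→slot 3; D→slot 4; A skipped; C→slot 2.
Profit = 52 + 23 + 35 + 34 + 65 + 37 = 246

246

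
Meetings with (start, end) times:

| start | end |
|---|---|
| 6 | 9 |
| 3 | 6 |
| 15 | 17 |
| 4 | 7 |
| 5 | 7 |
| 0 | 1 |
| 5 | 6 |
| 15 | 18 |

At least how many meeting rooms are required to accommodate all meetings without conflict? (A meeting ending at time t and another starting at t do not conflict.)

4

Count concurrent intervals with a sweep; the peak is the room count.
Events (time:±→running): 0:+→1 1:-→0 3:+→1 4:+→2 5:+→3 5:+→4 … peak 4.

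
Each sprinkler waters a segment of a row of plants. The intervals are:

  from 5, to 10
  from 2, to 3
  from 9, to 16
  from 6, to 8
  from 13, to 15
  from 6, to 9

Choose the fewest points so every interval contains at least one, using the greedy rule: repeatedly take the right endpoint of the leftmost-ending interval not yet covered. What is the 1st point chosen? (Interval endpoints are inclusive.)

3

Sorted: [2,3] [6,8] [6,9] [5,10] [13,15] [9,16]
{[2,3]} hit by 3; {[6,8],[6,9],[5,10]} hit by 8; {[13,15],[9,16]} hit by 15.
Points: 3, 8, 15 (3 total).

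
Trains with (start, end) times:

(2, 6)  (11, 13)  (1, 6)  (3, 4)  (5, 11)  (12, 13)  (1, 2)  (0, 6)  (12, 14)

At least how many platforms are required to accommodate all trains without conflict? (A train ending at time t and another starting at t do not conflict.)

4

The answer is the maximum number of intervals overlapping at any instant.
starts: [0, 1, 1, 2, 3, 5, 11, 12, 12]
ends:   [2, 4, 6, 6, 6, 11, 13, 13, 14]
s0→1 s1→2 s1→3 e2→2 s2→3 s3→4  — peak 4.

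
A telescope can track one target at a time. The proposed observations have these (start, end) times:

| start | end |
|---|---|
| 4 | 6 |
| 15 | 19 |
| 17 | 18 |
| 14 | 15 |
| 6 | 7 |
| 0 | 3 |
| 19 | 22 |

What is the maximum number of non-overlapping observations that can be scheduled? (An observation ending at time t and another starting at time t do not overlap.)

By end time: (0,3), (4,6), (6,7), (14,15), (17,18), (15,19), (19,22).
Pick (0,3); next start ≥ 3 → (4,6); next start ≥ 6 → (6,7); next start ≥ 7 → (14,15); next start ≥ 15 → (17,18); next start ≥ 18 → (19,22).
Selected 6 observations.

6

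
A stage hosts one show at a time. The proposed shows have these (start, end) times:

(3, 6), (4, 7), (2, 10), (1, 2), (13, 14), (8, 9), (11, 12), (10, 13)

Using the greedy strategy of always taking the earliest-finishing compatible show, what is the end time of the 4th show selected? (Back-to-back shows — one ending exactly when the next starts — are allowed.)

12

By end time: (1,2), (3,6), (4,7), (8,9), (2,10), (11,12), (10,13), (13,14).
Pick (1,2); next start ≥ 2 → (3,6); next start ≥ 6 → (8,9); next start ≥ 9 → (11,12); next start ≥ 12 → (13,14).
Selected: (1,2) (3,6) (8,9) (11,12) (13,14)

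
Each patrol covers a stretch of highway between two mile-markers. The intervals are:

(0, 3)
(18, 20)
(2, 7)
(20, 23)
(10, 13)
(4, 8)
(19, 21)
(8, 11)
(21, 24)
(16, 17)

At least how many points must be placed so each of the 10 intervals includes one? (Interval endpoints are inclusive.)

6

Sorted: [0,3] [2,7] [4,8] [8,11] [10,13] [16,17] [18,20] [19,21] [20,23] [21,24]
{[0,3],[2,7]} hit by 3; {[4,8],[8,11]} hit by 8; {[10,13]} hit by 13; {[16,17]} hit by 17; {[18,20],[19,21],[20,23]} hit by 20; {[21,24]} hit by 24.
Points: 3, 8, 13, 17, 20, 24 (6 total).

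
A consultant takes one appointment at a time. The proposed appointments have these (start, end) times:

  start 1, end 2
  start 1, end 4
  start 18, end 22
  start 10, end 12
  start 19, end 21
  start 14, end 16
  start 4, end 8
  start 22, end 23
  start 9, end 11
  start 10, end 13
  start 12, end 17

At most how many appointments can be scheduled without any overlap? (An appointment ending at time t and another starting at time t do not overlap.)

Sort by end time and greedily take each interval whose start is ≥ the last chosen end.
Sorted by end: (1,2)  (1,4)  (4,8)  (9,11)  (10,12)  (10,13)  (14,16)  (12,17)  (19,21)  (18,22)  (22,23)
take (1,2); take (4,8); take (9,11); take (14,16); skip (12,17); take (19,21); take (22,23).
Selected 6 appointments.

6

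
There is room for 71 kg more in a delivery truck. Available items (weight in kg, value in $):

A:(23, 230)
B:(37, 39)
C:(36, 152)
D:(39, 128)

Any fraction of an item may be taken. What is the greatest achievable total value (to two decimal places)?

421.38

Greedy by value/weight ratio, highest first.
Ratios (sorted): A 10.00, C 4.22, D 3.28, B 1.05
take A (23 @ 230); take C (36 @ 152); take 12/39 of D → 39.38. Capacity used 71/71.
Total value = 421.38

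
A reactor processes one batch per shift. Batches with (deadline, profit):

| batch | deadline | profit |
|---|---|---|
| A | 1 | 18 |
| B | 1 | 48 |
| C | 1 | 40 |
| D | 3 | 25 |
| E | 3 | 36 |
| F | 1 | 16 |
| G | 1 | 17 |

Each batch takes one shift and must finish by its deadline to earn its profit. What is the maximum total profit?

109

Sort by profit descending; place each in the latest free slot ≤ its deadline.
Profit order: B=48 C=40 E=36 D=25 A=18 G=17 F=16
Assign: B→slot 1, C skipped, E→slot 3, D→slot 2, A skipped, G skipped, F skipped.
Slots: [1:B] [2:D] [3:E]
Profit = 48 + 25 + 36 = 109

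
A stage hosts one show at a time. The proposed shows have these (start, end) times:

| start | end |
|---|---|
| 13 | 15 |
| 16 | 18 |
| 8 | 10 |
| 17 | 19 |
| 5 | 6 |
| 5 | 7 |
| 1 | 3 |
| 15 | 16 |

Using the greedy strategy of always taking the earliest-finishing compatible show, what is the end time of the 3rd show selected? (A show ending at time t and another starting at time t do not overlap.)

10

Order by finish time; keep every interval that doesn't clash with the previous kept one.
By end time: (1,3), (5,6), (5,7), (8,10), (13,15), (15,16), (16,18), (17,19).
Pick (1,3); next start ≥ 3 → (5,6); next start ≥ 6 → (8,10); next start ≥ 10 → (13,15); next start ≥ 15 → (15,16); next start ≥ 16 → (16,18).
Selected: (1,3) (5,6) (8,10) (13,15) (15,16) (16,18)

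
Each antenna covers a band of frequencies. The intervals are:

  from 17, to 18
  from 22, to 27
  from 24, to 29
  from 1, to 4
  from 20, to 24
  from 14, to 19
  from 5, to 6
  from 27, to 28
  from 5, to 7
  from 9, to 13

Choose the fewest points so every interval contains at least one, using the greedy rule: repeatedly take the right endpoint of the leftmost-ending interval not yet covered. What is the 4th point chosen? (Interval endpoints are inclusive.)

Sort by right endpoint; whenever an interval is uncovered, place a point at its right end.
By right end: [1,4]  [5,6]  [5,7]  [9,13]  [17,18]  [14,19]  [20,24]  [22,27]  [27,28]  [24,29]
[1,4] uncovered → point at 4; [5,6] uncovered → point at 6; [9,13] uncovered → point at 13; [17,18] uncovered → point at 18; [20,24] uncovered → point at 24; [27,28] uncovered → point at 28.
Points: 4, 6, 13, 18, 24, 28 (6 total).

18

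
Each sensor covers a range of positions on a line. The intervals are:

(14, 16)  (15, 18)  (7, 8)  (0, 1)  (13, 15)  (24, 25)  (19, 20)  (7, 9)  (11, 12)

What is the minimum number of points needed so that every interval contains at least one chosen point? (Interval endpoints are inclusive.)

6

Sorted: [0,1] [7,8] [7,9] [11,12] [13,15] [14,16] [15,18] [19,20] [24,25]
{[0,1]} hit by 1; {[7,8],[7,9]} hit by 8; {[11,12]} hit by 12; {[13,15],[14,16],[15,18]} hit by 15; {[19,20]} hit by 20; {[24,25]} hit by 25.
Points: 1, 8, 12, 15, 20, 25 (6 total).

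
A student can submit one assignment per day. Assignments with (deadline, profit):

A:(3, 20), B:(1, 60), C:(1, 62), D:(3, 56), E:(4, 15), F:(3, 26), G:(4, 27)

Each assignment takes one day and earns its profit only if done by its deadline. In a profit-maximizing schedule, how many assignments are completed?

4

Sort by profit descending; place each in the latest free slot ≤ its deadline.
Profit order: C=62 B=60 D=56 G=27 F=26 A=20 E=15
Assign: C→slot 1, B skipped, D→slot 3, G→slot 4, F→slot 2, A skipped, E skipped.
Slots: [1:C] [2:F] [3:D] [4:G]
4 of 7 scheduled.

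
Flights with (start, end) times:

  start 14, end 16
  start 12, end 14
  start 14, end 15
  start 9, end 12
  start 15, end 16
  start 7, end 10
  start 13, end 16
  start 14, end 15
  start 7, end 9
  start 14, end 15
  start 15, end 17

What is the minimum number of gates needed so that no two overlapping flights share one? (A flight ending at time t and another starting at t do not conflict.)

Events (time:±→running): 7:+→1 7:+→2 9:-→1 9:+→2 10:-→1 12:-→0 12:+→1 13:+→2 14:-→1 14:+→2 14:+→3 14:+→4 14:+→5 … peak 5.

5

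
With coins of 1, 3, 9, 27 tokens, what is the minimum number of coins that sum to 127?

7

Greedy: take as many of the largest coin as possible, then repeat with the remainder.
127 − 4×27→19 − 2×9→1 − 1×1→0
Total coins = 4 + 2 + 1 = 7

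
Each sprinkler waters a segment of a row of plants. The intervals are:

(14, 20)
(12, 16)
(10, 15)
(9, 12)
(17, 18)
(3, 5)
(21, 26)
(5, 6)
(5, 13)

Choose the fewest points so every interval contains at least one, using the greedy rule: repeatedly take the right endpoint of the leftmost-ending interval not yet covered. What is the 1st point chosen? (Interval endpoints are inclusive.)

Sorted: [3,5] [5,6] [9,12] [5,13] [10,15] [12,16] [17,18] [14,20] [21,26]
{[3,5],[5,6]} hit by 5; {[9,12],[5,13],[10,15],[12,16]} hit by 12; {[17,18],[14,20]} hit by 18; {[21,26]} hit by 26.
Points: 5, 12, 18, 26 (4 total).

5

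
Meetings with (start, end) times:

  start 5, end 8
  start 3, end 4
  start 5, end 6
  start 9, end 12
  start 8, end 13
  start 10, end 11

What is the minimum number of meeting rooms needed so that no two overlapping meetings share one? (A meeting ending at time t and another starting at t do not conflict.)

Count concurrent intervals with a sweep; the peak is the room count.
Events (time:±→running): 3:+→1 4:-→0 5:+→1 5:+→2 6:-→1 8:-→0 8:+→1 9:+→2 10:+→3 … peak 3.

3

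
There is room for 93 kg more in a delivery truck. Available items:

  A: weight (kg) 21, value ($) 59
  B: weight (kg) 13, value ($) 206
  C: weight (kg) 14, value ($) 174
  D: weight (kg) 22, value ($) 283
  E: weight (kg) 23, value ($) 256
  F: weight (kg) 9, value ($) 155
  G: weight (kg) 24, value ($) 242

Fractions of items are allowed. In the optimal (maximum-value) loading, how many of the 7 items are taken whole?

5

Greedy by value/weight ratio, highest first.
Ratios (sorted): F 17.22, B 15.85, D 12.86, C 12.43, E 11.13, G 10.08, A 2.81
take F (9 @ 155); take B (13 @ 206); take D (22 @ 283); take C (14 @ 174); take E (23 @ 256); take 12/24 of G → 121.00. Capacity used 93/93.
5 item(s) taken whole; one partial (take 12/24 of G).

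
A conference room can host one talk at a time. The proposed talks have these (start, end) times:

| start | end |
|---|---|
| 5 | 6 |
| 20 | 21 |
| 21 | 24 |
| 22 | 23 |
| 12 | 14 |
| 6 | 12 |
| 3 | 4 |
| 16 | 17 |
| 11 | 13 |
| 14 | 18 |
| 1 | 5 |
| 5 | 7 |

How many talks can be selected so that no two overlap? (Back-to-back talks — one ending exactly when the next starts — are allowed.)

Greedy by earliest finish: after sorting by end time, pick each interval compatible with the last pick.
Sorted by end: (3,4)  (1,5)  (5,6)  (5,7)  (6,12)  (11,13)  (12,14)  (16,17)  (14,18)  (20,21)  (22,23)  (21,24)
take (3,4); take (5,6); take (6,12); skip (11,13); take (12,14); take (16,17); take (20,21); take (22,23).
Selected 7 talks.

7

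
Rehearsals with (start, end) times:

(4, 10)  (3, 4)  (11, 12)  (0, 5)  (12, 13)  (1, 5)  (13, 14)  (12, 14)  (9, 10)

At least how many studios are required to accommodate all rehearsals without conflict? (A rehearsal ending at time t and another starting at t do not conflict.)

Count concurrent intervals with a sweep; the peak is the room count.
Events (time:±→running): 0:+→1 1:+→2 3:+→3 … peak 3.

3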